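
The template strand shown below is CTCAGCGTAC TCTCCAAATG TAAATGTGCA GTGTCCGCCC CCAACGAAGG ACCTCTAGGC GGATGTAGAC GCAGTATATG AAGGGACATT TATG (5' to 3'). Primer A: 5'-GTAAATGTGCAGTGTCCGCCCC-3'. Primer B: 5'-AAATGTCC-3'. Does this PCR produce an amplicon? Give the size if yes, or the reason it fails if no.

Yes — a 72 bp product.

Primer A (GTAAATGTGCAGTGTCCGCCCC) matches the top strand at positions 20–41; it acts as a forward primer.
Primer B's reverse complement is GGACATTT, matching the top strand at positions 84–91; it acts as a reverse primer.
The 3' ends face each other across positions 20–91, giving a 72 bp product.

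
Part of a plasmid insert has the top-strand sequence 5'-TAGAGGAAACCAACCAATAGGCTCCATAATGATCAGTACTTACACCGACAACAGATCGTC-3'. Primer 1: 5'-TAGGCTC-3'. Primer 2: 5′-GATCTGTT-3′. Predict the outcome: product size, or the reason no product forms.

Yes — a 40 bp product.

Primer 1 (TAGGCTC) matches the top strand at positions 18–24; it acts as a forward primer.
Primer 2's reverse complement is AACAGATC, matching the top strand at positions 50–57; it acts as a reverse primer.
The 3' ends face each other across positions 18–57, giving a 40 bp product.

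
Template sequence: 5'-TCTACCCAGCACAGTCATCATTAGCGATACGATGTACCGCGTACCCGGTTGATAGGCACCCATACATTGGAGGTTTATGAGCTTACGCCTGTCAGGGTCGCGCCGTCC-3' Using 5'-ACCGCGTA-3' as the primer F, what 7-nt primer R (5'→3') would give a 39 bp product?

The forward primer binds at positions 36–43, so a 39 bp product ends at position 36 + 39 − 1 = 74.
The reverse primer anneals to the top strand over positions 68–74, i.e. to TGGAGGT.
Its sequence written 5'→3' is the reverse complement: ACCTCCA.

5'-ACCTCCA-3'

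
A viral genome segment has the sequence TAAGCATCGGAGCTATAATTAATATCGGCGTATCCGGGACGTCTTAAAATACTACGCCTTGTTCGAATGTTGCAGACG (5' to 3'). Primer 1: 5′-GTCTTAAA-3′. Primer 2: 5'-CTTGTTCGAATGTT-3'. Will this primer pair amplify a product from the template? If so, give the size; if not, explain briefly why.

Primer 1 (GTCTTAAA) matches the top strand at positions 41–48 (3' end points downstream).
Primer 2 (CTTGTTCGAATGTT) also matches the top strand directly, at positions 58–71 — its reverse complement AACATTCGAACAAG is not present.
Both primers anneal to the bottom strand with 3' ends pointing the same way, so neither can prime synthesis back toward the other.

No product — both primers anneal to the same strand and extend in the same direction.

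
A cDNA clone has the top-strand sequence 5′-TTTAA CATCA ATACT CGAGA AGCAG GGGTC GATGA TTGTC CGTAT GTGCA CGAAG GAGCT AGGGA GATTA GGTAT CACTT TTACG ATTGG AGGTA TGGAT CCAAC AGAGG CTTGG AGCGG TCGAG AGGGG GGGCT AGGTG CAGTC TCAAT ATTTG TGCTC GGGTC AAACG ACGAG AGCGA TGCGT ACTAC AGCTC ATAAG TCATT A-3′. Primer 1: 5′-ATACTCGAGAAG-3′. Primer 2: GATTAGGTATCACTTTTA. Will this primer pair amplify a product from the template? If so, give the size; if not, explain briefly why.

No product — both primers anneal to the same strand and extend in the same direction.

Primer 1 (ATACTCGAGAAG) matches the top strand at positions 11–22 (3' end points downstream).
Primer 2 (GATTAGGTATCACTTTTA) also matches the top strand directly, at positions 66–83 — its reverse complement TAAAAGTGATACCTAATC is not present.
Both primers anneal to the bottom strand with 3' ends pointing the same way, so neither can prime synthesis back toward the other.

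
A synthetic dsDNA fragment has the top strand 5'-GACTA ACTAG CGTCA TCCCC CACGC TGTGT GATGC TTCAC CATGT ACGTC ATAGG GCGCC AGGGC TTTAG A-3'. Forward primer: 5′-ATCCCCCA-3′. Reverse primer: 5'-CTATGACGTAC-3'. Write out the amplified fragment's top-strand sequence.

Forward primer ATCCCCCA is found on the top strand at positions 15–22.
Reverse complement of the reverse primer: GTACGTCATAG. This occurs on the top strand at positions 44–54.
The product is the template from position 15 through 54 (40 bp).

5'-ATCCCCCACGCTGTGTGATGCTTCACCATGTACGTCATAG-3'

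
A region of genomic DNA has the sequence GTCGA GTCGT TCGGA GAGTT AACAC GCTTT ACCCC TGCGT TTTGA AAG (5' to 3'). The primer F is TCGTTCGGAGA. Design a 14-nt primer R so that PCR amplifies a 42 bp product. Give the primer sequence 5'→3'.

5'-CTTTCAAAACGCAG-3'

The forward primer binds at positions 7–17, so a 42 bp product ends at position 7 + 42 − 1 = 48.
The reverse primer anneals to the top strand over positions 35–48, i.e. to CTGCGTTTTGAAAG.
Its sequence written 5'→3' is the reverse complement: CTTTCAAAACGCAG.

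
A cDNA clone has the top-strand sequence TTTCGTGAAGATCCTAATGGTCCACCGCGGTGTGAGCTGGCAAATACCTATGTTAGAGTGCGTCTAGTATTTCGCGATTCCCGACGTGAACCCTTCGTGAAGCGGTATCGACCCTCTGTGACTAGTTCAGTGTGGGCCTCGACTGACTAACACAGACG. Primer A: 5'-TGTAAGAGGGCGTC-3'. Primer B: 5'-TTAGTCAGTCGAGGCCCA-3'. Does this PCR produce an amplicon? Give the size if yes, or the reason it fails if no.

Primer A (TGTAAGAGGGCGTC) does not match the top strand, and its reverse complement GACGCCCTCTTACA does not match either.
With no annealing site for primer A, no amplification occurs.

No product — primer A has no binding site in the template.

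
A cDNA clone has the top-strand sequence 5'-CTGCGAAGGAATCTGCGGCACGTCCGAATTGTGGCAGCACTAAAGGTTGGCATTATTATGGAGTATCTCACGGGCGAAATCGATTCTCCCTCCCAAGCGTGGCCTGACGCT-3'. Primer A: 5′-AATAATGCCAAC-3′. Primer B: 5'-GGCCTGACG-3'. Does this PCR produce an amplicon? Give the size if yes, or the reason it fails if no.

Primer A (AATAATGCCAAC) has reverse complement GTTGGCATTATT, which matches the top strand at positions 46–57; primer A anneals to the top strand there with its 3' end pointing upstream toward position 46.
Primer B (GGCCTGACG) matches the top strand directly at positions 101–109; it anneals to the bottom strand with its 3' end pointing downstream toward position 109.
The 3' ends diverge (primer A extends toward position 1, primer B toward position 111), so the primers never converge on a shared product.

No product — the primers' 3' ends point away from each other.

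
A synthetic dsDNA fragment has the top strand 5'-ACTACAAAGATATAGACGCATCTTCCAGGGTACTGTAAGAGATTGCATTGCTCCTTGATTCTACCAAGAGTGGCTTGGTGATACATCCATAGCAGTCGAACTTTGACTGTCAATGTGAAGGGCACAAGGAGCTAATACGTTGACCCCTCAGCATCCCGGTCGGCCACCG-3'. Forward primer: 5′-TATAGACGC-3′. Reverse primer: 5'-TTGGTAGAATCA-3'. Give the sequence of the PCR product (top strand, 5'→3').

5'-TATAGACGCATCTTCCAGGGTACTGTAAGAGATTGCATTGCTCCTTGATTCTACCAA-3'

Scanning the template, TATAGACGC occurs at positions 11–19; this primer anneals to the bottom strand there with its 3' end pointing downstream.
Taking the reverse complement of TTGGTAGAATCA gives TGATTCTACCAA, found at positions 56–67 on the template; the primer anneals here to the top strand with its 3' end pointing upstream.
The product is the template from position 11 through 67 (57 bp).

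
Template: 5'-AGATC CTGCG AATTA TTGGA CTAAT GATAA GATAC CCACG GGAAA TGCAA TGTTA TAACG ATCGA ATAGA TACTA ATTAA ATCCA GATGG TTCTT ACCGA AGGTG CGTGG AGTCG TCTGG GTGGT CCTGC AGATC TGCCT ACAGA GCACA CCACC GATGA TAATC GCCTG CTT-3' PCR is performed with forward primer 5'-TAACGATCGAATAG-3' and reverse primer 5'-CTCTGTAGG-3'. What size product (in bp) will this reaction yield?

91 bp

Forward primer TAACGATCGAATAG is found on the top strand at positions 56–69.
Taking the reverse complement of CTCTGTAGG gives CCTACAGAG, found at positions 138–146 on the template; the primer anneals here to the top strand with its 3' end pointing upstream.
The product runs from position 56 to position 146, so its length is 146 − 56 + 1 = 91 bp.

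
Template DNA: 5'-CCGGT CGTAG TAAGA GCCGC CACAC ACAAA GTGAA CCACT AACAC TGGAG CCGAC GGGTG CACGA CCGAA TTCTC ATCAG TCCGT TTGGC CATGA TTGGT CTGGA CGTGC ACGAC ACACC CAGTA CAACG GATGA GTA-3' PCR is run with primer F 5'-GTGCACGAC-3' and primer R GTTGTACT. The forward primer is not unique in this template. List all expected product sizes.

72 bp, 23 bp

The forward primer GTGCACGAC matches the top strand at positions 58–66, 107–115.
The reverse primer's reverse complement is AGTACAAC, matching at positions 122–129.
Each forward site pairs with the reverse site to give a product ending at position 129: sizes 72, 23 bp.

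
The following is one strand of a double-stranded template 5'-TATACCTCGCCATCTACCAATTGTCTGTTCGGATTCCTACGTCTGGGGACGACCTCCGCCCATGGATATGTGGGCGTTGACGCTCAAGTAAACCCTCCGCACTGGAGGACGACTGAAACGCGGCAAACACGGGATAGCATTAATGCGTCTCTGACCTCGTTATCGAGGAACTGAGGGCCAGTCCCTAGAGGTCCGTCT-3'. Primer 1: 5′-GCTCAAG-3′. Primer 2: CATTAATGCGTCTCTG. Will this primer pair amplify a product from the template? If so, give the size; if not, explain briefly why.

Primer 1 (GCTCAAG) matches the top strand at positions 82–88 (3' end points downstream).
Primer 2 (CATTAATGCGTCTCTG) also matches the top strand directly, at positions 138–153 — its reverse complement CAGAGACGCATTAATG is not present.
Both primers anneal to the bottom strand with 3' ends pointing the same way, so neither can prime synthesis back toward the other.

No product — both primers anneal to the same strand and extend in the same direction.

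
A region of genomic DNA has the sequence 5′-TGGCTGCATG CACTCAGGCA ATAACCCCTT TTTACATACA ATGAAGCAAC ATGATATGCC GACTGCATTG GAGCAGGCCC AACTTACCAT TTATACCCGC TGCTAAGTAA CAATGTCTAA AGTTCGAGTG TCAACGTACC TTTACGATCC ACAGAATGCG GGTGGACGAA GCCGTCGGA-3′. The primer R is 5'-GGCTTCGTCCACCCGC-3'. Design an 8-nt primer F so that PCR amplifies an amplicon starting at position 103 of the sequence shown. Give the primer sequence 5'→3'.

5'-CTAAGTAA-3'

The reverse primer's reverse complement GCGGGTGGACGAAGCC matches the template at positions 158–173; the product starts at position 103.
The forward primer is identical to the top strand over positions 103–110: CTAAGTAA.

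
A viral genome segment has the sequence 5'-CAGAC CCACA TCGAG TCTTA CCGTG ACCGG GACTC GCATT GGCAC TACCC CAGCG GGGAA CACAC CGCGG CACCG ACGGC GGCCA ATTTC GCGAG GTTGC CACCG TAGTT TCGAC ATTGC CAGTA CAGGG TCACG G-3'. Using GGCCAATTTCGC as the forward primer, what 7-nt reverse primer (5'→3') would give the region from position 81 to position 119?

5'-CAATGTC-3'

The product's 3' end on the top strand is position 119.
The reverse primer anneals to the top strand over positions 113–119, i.e. to GACATTG.
Its sequence written 5'→3' is the reverse complement: CAATGTC.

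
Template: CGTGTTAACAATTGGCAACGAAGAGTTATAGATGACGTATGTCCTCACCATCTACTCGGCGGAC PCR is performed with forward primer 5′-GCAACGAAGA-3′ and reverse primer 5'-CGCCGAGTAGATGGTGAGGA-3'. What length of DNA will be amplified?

Scanning the template, GCAACGAAGA occurs at positions 15–24; this primer anneals to the bottom strand there with its 3' end pointing downstream.
Reverse complement of the reverse primer: TCCTCACCATCTACTCGGCG. This occurs on the top strand at positions 42–61.
Amplicon spans positions 15–61: 47 bp.

47 bp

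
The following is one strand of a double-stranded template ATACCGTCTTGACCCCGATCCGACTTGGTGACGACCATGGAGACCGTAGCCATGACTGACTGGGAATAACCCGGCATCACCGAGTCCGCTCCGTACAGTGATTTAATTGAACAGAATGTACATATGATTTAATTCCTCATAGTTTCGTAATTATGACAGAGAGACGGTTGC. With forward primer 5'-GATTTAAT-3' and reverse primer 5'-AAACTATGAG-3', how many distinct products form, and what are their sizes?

Two products: 46 bp, 20 bp

The forward primer GATTTAAT matches the top strand at positions 100–107, 126–133.
The reverse primer's reverse complement is CTCATAGTTT, matching at positions 136–145.
Each forward site pairs with the reverse site to give a product ending at position 145: sizes 46, 20 bp.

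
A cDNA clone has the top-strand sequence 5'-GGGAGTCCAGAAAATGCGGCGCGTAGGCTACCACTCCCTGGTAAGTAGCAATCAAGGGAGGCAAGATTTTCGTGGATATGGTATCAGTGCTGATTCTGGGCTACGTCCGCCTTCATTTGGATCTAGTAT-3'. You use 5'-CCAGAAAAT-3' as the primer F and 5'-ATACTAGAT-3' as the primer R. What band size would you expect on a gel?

123 bp

Scanning the template, CCAGAAAAT occurs at positions 7–15; this primer anneals to the bottom strand there with its 3' end pointing downstream.
Reverse complement of the reverse primer: ATCTAGTAT. This occurs on the top strand at positions 121–129.
Amplicon spans positions 7–129: 123 bp.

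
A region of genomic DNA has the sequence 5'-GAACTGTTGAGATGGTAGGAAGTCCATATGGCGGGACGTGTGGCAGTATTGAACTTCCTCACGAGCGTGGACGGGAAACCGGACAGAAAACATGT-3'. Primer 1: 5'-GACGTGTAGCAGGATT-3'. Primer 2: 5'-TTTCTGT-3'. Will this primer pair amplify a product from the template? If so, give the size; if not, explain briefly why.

Primer 1 (GACGTGTAGCAGGATT) does not match the top strand, and its reverse complement AATCCTGCTACACGTC does not match either.
With no annealing site for primer 1, no amplification occurs.

No product — primer 1 has no binding site in the template.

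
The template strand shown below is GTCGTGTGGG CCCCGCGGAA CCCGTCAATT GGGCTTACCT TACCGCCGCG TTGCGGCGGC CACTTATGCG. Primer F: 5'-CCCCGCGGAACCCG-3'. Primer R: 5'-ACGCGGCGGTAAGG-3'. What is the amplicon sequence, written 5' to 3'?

5'-CCCCGCGGAACCCGTCAATTGGGCTTACCTTACCGCCGCGT-3'

The forward primer matches the template at positions 11–24.
Taking the reverse complement of ACGCGGCGGTAAGG gives CCTTACCGCCGCGT, found at positions 38–51 on the template; the primer anneals here to the top strand with its 3' end pointing upstream.
The product is the template from position 11 through 51 (41 bp).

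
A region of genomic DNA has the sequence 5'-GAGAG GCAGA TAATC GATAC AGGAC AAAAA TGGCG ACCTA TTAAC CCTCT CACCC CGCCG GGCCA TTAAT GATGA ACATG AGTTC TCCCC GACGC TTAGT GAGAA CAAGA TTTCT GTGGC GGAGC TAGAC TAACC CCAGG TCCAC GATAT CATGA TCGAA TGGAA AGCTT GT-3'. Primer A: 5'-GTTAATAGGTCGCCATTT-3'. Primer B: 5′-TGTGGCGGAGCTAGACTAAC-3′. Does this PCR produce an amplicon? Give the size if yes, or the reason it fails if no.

No product — the primers' 3' ends point away from each other.

Primer A (GTTAATAGGTCGCCATTT) has reverse complement AAATGGCGACCTATTAAC, which matches the top strand at positions 28–45; primer A anneals to the top strand there with its 3' end pointing upstream toward position 28.
Primer B (TGTGGCGGAGCTAGACTAAC) matches the top strand directly at positions 115–134; it anneals to the bottom strand with its 3' end pointing downstream toward position 134.
The 3' ends diverge (primer A extends toward position 1, primer B toward position 172), so the primers never converge on a shared product.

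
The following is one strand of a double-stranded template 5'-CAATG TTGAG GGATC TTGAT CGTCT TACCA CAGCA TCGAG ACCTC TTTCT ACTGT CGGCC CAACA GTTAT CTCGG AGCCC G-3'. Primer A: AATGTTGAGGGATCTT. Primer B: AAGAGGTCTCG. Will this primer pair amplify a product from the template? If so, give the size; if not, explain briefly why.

Yes — a 46 bp product.

Primer A (AATGTTGAGGGATCTT) matches the top strand at positions 2–17; it acts as a forward primer.
Primer B's reverse complement is CGAGACCTCTT, matching the top strand at positions 37–47; it acts as a reverse primer.
The 3' ends face each other across positions 2–47, giving a 46 bp product.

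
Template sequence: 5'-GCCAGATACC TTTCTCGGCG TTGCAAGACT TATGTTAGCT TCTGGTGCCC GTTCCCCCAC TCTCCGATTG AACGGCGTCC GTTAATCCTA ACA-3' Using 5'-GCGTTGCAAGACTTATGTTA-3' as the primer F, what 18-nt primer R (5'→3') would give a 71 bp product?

5'-GGATTAACGGACGCCGTT-3'

The forward primer binds at positions 18–37, so a 71 bp product ends at position 18 + 71 − 1 = 88.
The reverse primer anneals to the top strand over positions 71–88, i.e. to AACGGCGTCCGTTAATCC.
Its sequence written 5'→3' is the reverse complement: GGATTAACGGACGCCGTT.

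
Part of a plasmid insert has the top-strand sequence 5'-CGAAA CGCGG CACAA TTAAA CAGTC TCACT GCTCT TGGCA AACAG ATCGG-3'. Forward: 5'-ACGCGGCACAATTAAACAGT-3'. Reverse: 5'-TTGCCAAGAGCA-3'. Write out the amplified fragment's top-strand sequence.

Scanning the template, ACGCGGCACAATTAAACAGT occurs at positions 5–24; this primer anneals to the bottom strand there with its 3' end pointing downstream.
Taking the reverse complement of TTGCCAAGAGCA gives TGCTCTTGGCAA, found at positions 30–41 on the template; the primer anneals here to the top strand with its 3' end pointing upstream.
The product is the template from position 5 through 41 (37 bp).

5'-ACGCGGCACAATTAAACAGTCTCACTGCTCTTGGCAA-3'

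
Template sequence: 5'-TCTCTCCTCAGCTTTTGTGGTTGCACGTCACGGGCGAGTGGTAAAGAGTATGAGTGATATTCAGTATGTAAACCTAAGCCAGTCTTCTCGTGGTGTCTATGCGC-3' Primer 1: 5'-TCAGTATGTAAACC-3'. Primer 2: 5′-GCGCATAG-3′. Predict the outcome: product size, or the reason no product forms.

Yes — a 44 bp product.

Primer 1 (TCAGTATGTAAACC) matches the top strand at positions 61–74; it acts as a forward primer.
Primer 2's reverse complement is CTATGCGC, matching the top strand at positions 97–104; it acts as a reverse primer.
The 3' ends face each other across positions 61–104, giving a 44 bp product.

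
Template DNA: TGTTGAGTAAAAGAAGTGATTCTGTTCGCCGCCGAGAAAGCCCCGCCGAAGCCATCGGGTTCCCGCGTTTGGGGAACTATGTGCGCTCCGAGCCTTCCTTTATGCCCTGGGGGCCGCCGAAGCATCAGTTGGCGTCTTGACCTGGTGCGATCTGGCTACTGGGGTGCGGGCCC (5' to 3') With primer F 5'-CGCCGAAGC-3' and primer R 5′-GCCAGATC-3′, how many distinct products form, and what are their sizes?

Two products: 113 bp, 42 bp

The forward primer CGCCGAAGC matches the top strand at positions 44–52, 115–123.
The reverse primer's reverse complement is GATCTGGC, matching at positions 149–156.
Each forward site pairs with the reverse site to give a product ending at position 156: sizes 113, 42 bp.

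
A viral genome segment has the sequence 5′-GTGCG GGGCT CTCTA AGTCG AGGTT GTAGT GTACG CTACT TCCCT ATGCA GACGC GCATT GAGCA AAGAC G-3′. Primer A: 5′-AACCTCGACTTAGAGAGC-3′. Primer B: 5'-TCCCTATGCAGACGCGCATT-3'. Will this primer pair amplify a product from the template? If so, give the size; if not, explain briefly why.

No product — the primers' 3' ends point away from each other.

Primer A (AACCTCGACTTAGAGAGC) has reverse complement GCTCTCTAAGTCGAGGTT, which matches the top strand at positions 8–25; primer A anneals to the top strand there with its 3' end pointing upstream toward position 8.
Primer B (TCCCTATGCAGACGCGCATT) matches the top strand directly at positions 41–60; it anneals to the bottom strand with its 3' end pointing downstream toward position 60.
The 3' ends diverge (primer A extends toward position 1, primer B toward position 71), so the primers never converge on a shared product.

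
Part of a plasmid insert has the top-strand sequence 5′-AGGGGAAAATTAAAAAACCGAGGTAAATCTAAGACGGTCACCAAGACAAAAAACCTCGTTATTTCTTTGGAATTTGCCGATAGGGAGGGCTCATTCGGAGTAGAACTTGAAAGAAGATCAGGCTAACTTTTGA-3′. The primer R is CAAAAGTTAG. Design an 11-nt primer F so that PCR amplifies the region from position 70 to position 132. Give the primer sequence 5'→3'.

The reverse primer's reverse complement CTAACTTTTG matches the template at positions 123–132; the product starts at position 70.
The forward primer is identical to the top strand over positions 70–80: GAATTTGCCGA.

5'-GAATTTGCCGA-3'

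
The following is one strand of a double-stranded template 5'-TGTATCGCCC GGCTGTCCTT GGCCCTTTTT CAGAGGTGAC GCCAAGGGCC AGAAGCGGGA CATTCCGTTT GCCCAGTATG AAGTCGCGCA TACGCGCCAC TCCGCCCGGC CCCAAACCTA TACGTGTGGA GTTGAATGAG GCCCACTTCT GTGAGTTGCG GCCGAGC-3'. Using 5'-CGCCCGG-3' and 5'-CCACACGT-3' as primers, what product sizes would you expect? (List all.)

124 bp, 27 bp

The forward primer CGCCCGG matches the top strand at positions 6–12, 103–109.
The reverse primer's reverse complement is ACGTGTGG, matching at positions 122–129.
Each forward site pairs with the reverse site to give a product ending at position 129: sizes 124, 27 bp.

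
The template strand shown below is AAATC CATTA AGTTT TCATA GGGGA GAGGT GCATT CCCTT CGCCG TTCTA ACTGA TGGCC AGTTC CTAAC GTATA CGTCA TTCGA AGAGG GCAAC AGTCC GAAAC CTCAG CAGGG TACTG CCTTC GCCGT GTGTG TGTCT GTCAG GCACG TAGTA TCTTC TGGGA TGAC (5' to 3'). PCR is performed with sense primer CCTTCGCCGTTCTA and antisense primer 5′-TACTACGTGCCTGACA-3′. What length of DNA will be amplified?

Scanning the template, CCTTCGCCGTTCTA occurs at positions 37–50; this primer anneals to the bottom strand there with its 3' end pointing downstream.
Reverse complement of the reverse primer: TGTCAGGCACGTAGTA. This occurs on the top strand at positions 140–155.
The product runs from position 37 to position 155, so its length is 155 − 37 + 1 = 119 bp.

119 bp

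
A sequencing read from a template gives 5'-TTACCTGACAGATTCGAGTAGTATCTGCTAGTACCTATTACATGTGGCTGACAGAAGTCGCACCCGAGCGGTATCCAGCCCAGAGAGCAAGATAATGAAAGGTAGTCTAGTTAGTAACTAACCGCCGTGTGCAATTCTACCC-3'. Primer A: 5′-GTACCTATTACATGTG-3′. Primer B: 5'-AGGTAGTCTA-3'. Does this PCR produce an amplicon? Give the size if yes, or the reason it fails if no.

Primer A (GTACCTATTACATGTG) matches the top strand at positions 31–46 (3' end points downstream).
Primer B (AGGTAGTCTA) also matches the top strand directly, at positions 100–109 — its reverse complement TAGACTACCT is not present.
Both primers anneal to the bottom strand with 3' ends pointing the same way, so neither can prime synthesis back toward the other.

No product — both primers anneal to the same strand and extend in the same direction.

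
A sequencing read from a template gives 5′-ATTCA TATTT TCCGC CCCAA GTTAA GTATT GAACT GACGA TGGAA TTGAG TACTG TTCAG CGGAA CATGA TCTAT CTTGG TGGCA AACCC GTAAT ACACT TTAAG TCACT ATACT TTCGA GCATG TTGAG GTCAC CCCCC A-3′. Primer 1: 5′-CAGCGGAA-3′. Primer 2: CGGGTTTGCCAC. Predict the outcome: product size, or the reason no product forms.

Yes — a 34 bp product.

Primer 1 (CAGCGGAA) matches the top strand at positions 58–65; it acts as a forward primer.
Primer 2's reverse complement is GTGGCAAACCCG, matching the top strand at positions 80–91; it acts as a reverse primer.
The 3' ends face each other across positions 58–91, giving a 34 bp product.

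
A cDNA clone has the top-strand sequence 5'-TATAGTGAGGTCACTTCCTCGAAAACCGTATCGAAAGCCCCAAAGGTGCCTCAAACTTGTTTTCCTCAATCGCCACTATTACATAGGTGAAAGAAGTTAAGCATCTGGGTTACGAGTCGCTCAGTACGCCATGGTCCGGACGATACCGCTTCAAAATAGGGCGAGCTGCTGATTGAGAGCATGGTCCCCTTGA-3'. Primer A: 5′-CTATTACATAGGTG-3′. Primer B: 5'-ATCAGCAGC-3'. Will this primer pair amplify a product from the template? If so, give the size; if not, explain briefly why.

Yes — a 98 bp product.

Primer A (CTATTACATAGGTG) matches the top strand at positions 76–89; it acts as a forward primer.
Primer B's reverse complement is GCTGCTGAT, matching the top strand at positions 165–173; it acts as a reverse primer.
The 3' ends face each other across positions 76–173, giving a 98 bp product.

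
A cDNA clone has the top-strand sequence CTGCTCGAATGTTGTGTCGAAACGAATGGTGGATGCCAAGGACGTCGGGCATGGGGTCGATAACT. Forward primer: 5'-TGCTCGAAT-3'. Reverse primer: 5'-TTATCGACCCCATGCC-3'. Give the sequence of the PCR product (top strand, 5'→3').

5'-TGCTCGAATGTTGTGTCGAAACGAATGGTGGATGCCAAGGACGTCGGGCATGGGGTCGATAA-3'

Forward primer TGCTCGAAT is found on the top strand at positions 2–10.
The reverse primer's reverse complement is GGCATGGGGTCGATAA, which matches the template at positions 48–63.
The product is the template from position 2 through 63 (62 bp).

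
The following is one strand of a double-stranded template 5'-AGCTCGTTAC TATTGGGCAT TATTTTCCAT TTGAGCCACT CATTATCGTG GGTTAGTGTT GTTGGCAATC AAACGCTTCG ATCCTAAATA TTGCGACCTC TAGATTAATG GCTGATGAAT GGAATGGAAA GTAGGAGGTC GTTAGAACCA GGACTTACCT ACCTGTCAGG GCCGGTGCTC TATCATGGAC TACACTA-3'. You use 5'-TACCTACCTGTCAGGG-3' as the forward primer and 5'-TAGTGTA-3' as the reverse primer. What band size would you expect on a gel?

Forward primer TACCTACCTGTCAGGG is found on the top strand at positions 156–171.
The reverse primer's reverse complement is TACACTA, which matches the template at positions 191–197.
The product runs from position 156 to position 197, so its length is 197 − 156 + 1 = 42 bp.

42 bp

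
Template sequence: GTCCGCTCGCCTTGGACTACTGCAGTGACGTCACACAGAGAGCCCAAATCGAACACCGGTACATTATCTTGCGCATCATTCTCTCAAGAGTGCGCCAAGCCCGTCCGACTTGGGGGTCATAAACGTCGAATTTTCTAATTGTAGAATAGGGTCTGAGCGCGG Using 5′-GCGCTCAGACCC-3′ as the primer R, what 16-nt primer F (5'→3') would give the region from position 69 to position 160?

5'-TTGCGCATCATTCTCT-3'

The reverse primer's reverse complement GGGTCTGAGCGC matches the template at positions 149–160; the product starts at position 69.
The forward primer is identical to the top strand over positions 69–84: TTGCGCATCATTCTCT.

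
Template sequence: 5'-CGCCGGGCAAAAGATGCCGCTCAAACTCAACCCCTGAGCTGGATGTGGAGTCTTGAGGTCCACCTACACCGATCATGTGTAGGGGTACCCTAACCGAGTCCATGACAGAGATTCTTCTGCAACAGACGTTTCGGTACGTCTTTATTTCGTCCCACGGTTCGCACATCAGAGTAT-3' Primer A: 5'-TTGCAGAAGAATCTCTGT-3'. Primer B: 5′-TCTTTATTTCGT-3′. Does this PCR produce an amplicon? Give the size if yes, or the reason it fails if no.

Primer A (TTGCAGAAGAATCTCTGT) has reverse complement ACAGAGATTCTTCTGCAA, which matches the top strand at positions 105–122; primer A anneals to the top strand there with its 3' end pointing upstream toward position 105.
Primer B (TCTTTATTTCGT) matches the top strand directly at positions 139–150; it anneals to the bottom strand with its 3' end pointing downstream toward position 150.
The 3' ends diverge (primer A extends toward position 1, primer B toward position 174), so the primers never converge on a shared product.

No product — the primers' 3' ends point away from each other.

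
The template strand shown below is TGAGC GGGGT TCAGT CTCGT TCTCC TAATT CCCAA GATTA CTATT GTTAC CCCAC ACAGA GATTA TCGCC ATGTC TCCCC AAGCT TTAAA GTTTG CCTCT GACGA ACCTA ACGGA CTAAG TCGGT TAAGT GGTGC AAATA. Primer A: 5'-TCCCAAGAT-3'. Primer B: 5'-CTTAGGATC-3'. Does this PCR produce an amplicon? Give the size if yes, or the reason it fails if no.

Primer B (CTTAGGATC) does not match the top strand, and its reverse complement GATCCTAAG does not match either.
With no annealing site for primer B, no amplification occurs.

No product — primer B has no binding site in the template.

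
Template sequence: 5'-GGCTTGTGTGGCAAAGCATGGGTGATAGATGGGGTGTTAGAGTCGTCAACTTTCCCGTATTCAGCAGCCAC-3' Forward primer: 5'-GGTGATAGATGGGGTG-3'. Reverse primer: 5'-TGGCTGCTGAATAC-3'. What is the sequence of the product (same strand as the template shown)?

5'-GGTGATAGATGGGGTGTTAGAGTCGTCAACTTTCCCGTATTCAGCAGCCA-3'

Scanning the template, GGTGATAGATGGGGTG occurs at positions 21–36; this primer anneals to the bottom strand there with its 3' end pointing downstream.
The reverse primer's reverse complement is GTATTCAGCAGCCA, which matches the template at positions 57–70.
The product is the template from position 21 through 70 (50 bp).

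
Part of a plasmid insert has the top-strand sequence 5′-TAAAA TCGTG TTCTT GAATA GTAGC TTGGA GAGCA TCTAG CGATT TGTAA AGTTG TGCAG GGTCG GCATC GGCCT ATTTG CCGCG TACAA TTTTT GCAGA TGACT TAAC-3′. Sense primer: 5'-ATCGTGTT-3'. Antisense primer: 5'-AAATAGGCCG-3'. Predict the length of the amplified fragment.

Forward primer ATCGTGTT is found on the top strand at positions 5–12.
The reverse primer's reverse complement is CGGCCTATTT, which matches the template at positions 70–79.
The product runs from position 5 to position 79, so its length is 79 − 5 + 1 = 75 bp.

75 bp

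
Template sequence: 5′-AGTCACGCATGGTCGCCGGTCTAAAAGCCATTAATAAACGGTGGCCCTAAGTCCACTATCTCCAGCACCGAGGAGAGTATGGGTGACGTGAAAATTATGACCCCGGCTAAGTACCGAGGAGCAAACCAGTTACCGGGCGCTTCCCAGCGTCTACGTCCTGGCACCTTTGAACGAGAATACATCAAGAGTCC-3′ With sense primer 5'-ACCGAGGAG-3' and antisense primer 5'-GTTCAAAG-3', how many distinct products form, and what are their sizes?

Two products: 106 bp, 60 bp

The forward primer ACCGAGGAG matches the top strand at positions 67–75, 113–121.
The reverse primer's reverse complement is CTTTGAAC, matching at positions 165–172.
Each forward site pairs with the reverse site to give a product ending at position 172: sizes 106, 60 bp.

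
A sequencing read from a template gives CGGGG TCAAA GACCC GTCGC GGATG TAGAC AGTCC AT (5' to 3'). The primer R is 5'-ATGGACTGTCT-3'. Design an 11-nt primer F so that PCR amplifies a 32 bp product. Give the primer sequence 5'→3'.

The reverse primer's reverse complement AGACAGTCCAT matches the template at positions 27–37, so the product ends at position 37.
A 32 bp product then starts at position 37 − 32 + 1 = 6.
The forward primer is identical to the top strand there: TCAAAGACCCG.

5'-TCAAAGACCCG-3'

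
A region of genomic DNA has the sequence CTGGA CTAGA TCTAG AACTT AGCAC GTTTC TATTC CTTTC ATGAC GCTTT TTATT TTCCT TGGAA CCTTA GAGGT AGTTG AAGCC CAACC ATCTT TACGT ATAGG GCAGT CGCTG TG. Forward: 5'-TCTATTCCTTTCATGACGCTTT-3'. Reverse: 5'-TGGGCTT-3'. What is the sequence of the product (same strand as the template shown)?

5'-TCTATTCCTTTCATGACGCTTTTTATTTTCCTTGGAACCTTAGAGGTAGTTGAAGCCCA-3'

Scanning the template, TCTATTCCTTTCATGACGCTTT occurs at positions 29–50; this primer anneals to the bottom strand there with its 3' end pointing downstream.
The reverse primer's reverse complement is AAGCCCA, which matches the template at positions 81–87.
The product is the template from position 29 through 87 (59 bp).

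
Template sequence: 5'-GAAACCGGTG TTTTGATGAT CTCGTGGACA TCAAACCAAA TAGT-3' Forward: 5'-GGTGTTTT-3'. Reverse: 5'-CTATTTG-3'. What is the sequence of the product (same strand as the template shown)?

5'-GGTGTTTTGATGATCTCGTGGACATCAAACCAAATAG-3'

Forward primer GGTGTTTT is found on the top strand at positions 7–14.
Taking the reverse complement of CTATTTG gives CAAATAG, found at positions 37–43 on the template; the primer anneals here to the top strand with its 3' end pointing upstream.
The product is the template from position 7 through 43 (37 bp).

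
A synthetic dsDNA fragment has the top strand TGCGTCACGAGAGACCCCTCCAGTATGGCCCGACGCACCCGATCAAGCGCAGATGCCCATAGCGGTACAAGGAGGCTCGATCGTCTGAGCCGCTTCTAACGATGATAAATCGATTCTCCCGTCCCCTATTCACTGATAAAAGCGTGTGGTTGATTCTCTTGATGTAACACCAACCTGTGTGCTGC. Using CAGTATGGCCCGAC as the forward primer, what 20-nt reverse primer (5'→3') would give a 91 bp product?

5'-GATTTATCATCGTTAGAAGC-3'

The forward primer binds at positions 21–34, so a 91 bp product ends at position 21 + 91 − 1 = 111.
The reverse primer anneals to the top strand over positions 92–111, i.e. to GCTTCTAACGATGATAAATC.
Its sequence written 5'→3' is the reverse complement: GATTTATCATCGTTAGAAGC.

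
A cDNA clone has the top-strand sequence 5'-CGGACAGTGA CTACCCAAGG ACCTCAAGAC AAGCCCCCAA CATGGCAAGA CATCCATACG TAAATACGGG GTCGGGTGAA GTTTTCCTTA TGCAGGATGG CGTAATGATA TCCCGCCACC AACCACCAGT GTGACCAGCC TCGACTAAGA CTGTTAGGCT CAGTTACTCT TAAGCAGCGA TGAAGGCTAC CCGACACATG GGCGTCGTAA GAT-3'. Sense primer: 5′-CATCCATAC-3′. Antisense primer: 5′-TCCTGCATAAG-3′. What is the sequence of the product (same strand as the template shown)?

5'-CATCCATACGTAAATACGGGGTCGGGTGAAGTTTTCCTTATGCAGGA-3'

Scanning the template, CATCCATAC occurs at positions 51–59; this primer anneals to the bottom strand there with its 3' end pointing downstream.
Taking the reverse complement of TCCTGCATAAG gives CTTATGCAGGA, found at positions 87–97 on the template; the primer anneals here to the top strand with its 3' end pointing upstream.
The product is the template from position 51 through 97 (47 bp).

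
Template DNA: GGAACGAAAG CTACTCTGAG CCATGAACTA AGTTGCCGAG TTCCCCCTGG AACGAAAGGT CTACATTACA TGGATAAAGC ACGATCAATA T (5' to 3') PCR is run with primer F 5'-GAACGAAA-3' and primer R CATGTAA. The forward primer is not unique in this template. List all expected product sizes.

The forward primer GAACGAAA matches the top strand at positions 2–9, 50–57.
The reverse primer's reverse complement is TTACATG, matching at positions 66–72.
Each forward site pairs with the reverse site to give a product ending at position 72: sizes 71, 23 bp.

71 bp, 23 bp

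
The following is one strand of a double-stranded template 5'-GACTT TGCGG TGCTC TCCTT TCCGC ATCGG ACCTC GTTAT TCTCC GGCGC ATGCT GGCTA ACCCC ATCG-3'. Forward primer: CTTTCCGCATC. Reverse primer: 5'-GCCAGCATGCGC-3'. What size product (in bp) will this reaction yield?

41 bp

The forward primer matches the template at positions 18–28.
The reverse primer's reverse complement is GCGCATGCTGGC, which matches the template at positions 47–58.
The product runs from position 18 to position 58, so its length is 58 − 18 + 1 = 41 bp.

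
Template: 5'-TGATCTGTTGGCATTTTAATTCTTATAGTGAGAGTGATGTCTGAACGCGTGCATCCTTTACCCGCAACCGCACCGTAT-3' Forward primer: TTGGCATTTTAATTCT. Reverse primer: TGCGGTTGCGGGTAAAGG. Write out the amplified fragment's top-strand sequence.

5'-TTGGCATTTTAATTCTTATAGTGAGAGTGATGTCTGAACGCGTGCATCCTTTACCCGCAACCGCA-3'

Scanning the template, TTGGCATTTTAATTCT occurs at positions 8–23; this primer anneals to the bottom strand there with its 3' end pointing downstream.
Reverse complement of the reverse primer: CCTTTACCCGCAACCGCA. This occurs on the top strand at positions 55–72.
The product is the template from position 8 through 72 (65 bp).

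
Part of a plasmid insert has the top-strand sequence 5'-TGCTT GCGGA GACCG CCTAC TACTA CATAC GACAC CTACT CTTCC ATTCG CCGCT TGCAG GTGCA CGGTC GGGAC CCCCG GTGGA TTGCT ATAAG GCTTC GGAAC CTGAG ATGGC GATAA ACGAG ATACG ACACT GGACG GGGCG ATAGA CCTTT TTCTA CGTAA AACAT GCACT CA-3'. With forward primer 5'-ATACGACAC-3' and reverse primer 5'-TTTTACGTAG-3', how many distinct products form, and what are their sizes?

Two products: 141 bp, 42 bp

The forward primer ATACGACAC matches the top strand at positions 27–35, 126–134.
The reverse primer's reverse complement is CTACGTAAAA, matching at positions 158–167.
Each forward site pairs with the reverse site to give a product ending at position 167: sizes 141, 42 bp.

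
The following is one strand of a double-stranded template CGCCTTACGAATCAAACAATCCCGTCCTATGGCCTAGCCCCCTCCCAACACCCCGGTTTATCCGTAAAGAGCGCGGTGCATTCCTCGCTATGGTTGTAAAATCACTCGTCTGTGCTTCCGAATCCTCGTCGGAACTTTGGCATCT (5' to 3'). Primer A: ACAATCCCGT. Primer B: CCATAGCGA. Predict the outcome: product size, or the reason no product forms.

Primer A (ACAATCCCGT) matches the top strand at positions 16–25; it acts as a forward primer.
Primer B's reverse complement is TCGCTATGG, matching the top strand at positions 85–93; it acts as a reverse primer.
The 3' ends face each other across positions 16–93, giving a 78 bp product.

Yes — a 78 bp product.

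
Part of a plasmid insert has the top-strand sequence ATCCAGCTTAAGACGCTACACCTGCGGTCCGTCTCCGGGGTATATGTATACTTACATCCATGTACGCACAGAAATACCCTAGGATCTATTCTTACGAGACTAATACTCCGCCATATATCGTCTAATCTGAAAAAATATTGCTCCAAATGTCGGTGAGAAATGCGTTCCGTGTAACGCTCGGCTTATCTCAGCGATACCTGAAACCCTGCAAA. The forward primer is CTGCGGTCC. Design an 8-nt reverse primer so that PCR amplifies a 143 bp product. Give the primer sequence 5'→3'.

5'-CGCATTTC-3'

The forward primer binds at positions 22–30, so a 143 bp product ends at position 22 + 143 − 1 = 164.
The reverse primer anneals to the top strand over positions 157–164, i.e. to GAAATGCG.
Its sequence written 5'→3' is the reverse complement: CGCATTTC.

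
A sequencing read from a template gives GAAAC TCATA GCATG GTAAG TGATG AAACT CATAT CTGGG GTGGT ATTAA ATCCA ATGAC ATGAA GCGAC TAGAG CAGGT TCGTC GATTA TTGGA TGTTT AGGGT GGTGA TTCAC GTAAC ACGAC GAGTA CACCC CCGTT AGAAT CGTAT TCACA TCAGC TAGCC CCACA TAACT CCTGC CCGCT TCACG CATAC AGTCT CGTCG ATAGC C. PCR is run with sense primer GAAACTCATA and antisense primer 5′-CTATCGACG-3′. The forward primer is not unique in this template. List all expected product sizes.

209 bp, 185 bp

The forward primer GAAACTCATA matches the top strand at positions 1–10, 25–34.
The reverse primer's reverse complement is CGTCGATAG, matching at positions 201–209.
Each forward site pairs with the reverse site to give a product ending at position 209: sizes 209, 185 bp.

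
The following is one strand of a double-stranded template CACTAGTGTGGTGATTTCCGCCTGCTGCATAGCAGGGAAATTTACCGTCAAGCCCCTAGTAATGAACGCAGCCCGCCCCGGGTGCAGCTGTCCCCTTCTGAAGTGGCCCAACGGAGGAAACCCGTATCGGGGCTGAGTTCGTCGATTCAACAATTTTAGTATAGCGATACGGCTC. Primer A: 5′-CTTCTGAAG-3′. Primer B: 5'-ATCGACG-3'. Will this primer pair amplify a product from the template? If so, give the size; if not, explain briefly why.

Primer A (CTTCTGAAG) matches the top strand at positions 95–103; it acts as a forward primer.
Primer B's reverse complement is CGTCGAT, matching the top strand at positions 140–146; it acts as a reverse primer.
The 3' ends face each other across positions 95–146, giving a 52 bp product.

Yes — a 52 bp product.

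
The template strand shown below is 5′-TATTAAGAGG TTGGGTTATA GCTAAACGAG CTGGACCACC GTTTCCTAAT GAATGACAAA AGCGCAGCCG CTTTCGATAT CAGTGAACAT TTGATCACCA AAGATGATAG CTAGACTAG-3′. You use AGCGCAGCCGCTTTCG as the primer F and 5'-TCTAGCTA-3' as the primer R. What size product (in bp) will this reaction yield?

55 bp

The forward primer matches the template at positions 61–76.
The reverse primer's reverse complement is TAGCTAGA, which matches the template at positions 108–115.
The product runs from position 61 to position 115, so its length is 115 − 61 + 1 = 55 bp.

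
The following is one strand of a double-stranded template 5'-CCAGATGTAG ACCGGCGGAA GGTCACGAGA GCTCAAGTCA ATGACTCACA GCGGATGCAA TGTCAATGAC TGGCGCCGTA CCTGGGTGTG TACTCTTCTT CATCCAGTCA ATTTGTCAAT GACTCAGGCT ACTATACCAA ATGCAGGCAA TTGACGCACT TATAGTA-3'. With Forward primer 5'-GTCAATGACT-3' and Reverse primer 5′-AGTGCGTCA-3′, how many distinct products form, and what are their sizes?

The forward primer GTCAATGACT matches the top strand at positions 37–46, 62–71, 115–124.
The reverse primer's reverse complement is TGACGCACT, matching at positions 152–160.
Each forward site pairs with the reverse site to give a product ending at position 160: sizes 124, 99, 46 bp.

Three products: 124 bp, 99 bp, 46 bp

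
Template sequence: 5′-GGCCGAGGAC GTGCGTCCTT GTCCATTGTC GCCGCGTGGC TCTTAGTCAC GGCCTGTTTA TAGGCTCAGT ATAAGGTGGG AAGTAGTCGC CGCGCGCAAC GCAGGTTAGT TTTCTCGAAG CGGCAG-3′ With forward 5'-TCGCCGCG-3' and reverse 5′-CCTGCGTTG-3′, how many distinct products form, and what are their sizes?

The forward primer TCGCCGCG matches the top strand at positions 29–36, 87–94.
The reverse primer's reverse complement is CAACGCAGG, matching at positions 97–105.
Each forward site pairs with the reverse site to give a product ending at position 105: sizes 77, 19 bp.

Two products: 77 bp, 19 bp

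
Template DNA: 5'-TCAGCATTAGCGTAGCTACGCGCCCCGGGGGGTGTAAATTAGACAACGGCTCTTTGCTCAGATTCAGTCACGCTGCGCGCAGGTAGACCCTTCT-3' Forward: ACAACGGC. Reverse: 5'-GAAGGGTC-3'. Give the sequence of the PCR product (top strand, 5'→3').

Forward primer ACAACGGC is found on the top strand at positions 43–50.
Reverse complement of the reverse primer: GACCCTTC. This occurs on the top strand at positions 86–93.
The product is the template from position 43 through 93 (51 bp).

5'-ACAACGGCTCTTTGCTCAGATTCAGTCACGCTGCGCGCAGGTAGACCCTTC-3'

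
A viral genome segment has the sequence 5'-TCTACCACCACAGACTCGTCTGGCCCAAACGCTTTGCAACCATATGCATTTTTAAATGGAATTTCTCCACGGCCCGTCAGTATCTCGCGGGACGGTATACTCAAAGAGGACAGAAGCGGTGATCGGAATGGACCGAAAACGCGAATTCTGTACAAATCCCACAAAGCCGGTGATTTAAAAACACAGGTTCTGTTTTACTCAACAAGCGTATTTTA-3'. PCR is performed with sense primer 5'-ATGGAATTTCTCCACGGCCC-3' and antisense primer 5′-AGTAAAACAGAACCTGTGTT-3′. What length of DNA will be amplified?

144 bp

The forward primer matches the template at positions 56–75.
The reverse primer's reverse complement is AACACAGGTTCTGTTTTACT, which matches the template at positions 180–199.
The product runs from position 56 to position 199, so its length is 199 − 56 + 1 = 144 bp.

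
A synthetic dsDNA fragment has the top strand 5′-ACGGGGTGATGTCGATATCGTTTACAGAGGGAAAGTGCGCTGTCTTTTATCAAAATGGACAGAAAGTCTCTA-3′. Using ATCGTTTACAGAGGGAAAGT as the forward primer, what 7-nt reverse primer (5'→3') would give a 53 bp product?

5'-AGACTTT-3'

The forward primer binds at positions 17–36, so a 53 bp product ends at position 17 + 53 − 1 = 69.
The reverse primer anneals to the top strand over positions 63–69, i.e. to AAAGTCT.
Its sequence written 5'→3' is the reverse complement: AGACTTT.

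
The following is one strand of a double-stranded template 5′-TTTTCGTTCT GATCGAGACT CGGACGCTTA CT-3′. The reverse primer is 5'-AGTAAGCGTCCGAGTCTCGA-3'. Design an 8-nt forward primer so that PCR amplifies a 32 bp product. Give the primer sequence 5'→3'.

The reverse primer's reverse complement TCGAGACTCGGACGCTTACT matches the template at positions 13–32, so the product ends at position 32.
A 32 bp product then starts at position 32 − 32 + 1 = 1.
The forward primer is identical to the top strand there: TTTTCGTT.

5'-TTTTCGTT-3'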